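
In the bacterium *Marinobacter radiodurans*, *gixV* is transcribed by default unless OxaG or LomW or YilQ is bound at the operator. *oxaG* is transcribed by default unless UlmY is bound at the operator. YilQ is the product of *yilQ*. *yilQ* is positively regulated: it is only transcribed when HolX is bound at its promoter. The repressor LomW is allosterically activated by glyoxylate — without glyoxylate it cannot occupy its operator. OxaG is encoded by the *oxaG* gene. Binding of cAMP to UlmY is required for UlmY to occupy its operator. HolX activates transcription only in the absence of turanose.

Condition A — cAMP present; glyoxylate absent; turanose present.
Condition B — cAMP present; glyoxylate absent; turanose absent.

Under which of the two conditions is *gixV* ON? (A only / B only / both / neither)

A only

Condition A:
cAMP is present, so UlmY is active.
With repressor UlmY bound, *oxaG* is not transcribed.
So OxaG is not produced.
Glyoxylate is absent, so LomW is inactive.
Turanose is present, so HolX is inactive.
Required activator HolX is absent, so *yilQ* is not transcribed.
So YilQ is not produced.
With no repressor bound, *gixV* is transcribed.
→ *gixV* is ON in A.
Condition B:
cAMP is present, so UlmY is active.
With repressor UlmY bound, *oxaG* is not transcribed.
So OxaG is not produced.
Glyoxylate is absent, so LomW is inactive.
Turanose is absent, so HolX is active.
No repressor is bound and HolX is active, so *yilQ* is transcribed.
So YilQ is produced and active.
With repressor YilQ bound, *gixV* is not transcribed.
→ *gixV* is OFF in B.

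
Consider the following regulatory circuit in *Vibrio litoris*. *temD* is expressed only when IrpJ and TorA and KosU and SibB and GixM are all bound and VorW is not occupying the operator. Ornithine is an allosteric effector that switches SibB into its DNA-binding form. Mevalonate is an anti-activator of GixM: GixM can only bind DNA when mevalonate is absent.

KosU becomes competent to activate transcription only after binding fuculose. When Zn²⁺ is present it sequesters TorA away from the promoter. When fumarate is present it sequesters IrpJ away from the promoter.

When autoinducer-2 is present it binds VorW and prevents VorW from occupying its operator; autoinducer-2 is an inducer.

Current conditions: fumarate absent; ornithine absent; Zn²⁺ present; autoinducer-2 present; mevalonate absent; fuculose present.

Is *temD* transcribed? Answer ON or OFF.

OFF

Fumarate is absent, so IrpJ is active.
Zn²⁺ is present, so TorA is inactive.
Fuculose is present, so KosU is active.
Ornithine is absent, so SibB is inactive.
Autoinducer-2 is present, so VorW is inactive.
Mevalonate is absent, so GixM is active.
Required activator TorA is absent, so *temD* is not transcribed.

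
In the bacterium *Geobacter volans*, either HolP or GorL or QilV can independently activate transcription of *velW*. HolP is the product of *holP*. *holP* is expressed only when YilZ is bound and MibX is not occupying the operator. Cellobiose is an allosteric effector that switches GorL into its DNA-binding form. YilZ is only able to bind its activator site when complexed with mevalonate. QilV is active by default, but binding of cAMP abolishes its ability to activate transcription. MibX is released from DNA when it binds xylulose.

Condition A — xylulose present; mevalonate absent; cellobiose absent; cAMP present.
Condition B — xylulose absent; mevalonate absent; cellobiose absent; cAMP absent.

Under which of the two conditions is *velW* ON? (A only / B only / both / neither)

B only

Condition A:
Xylulose is present, so MibX is inactive.
Mevalonate is absent, so YilZ is inactive.
Required activator YilZ is absent, so *holP* is not transcribed.
So HolP is not produced.
Cellobiose is absent, so GorL is inactive.
cAMP is present, so QilV is inactive.
No activator is available at the *velW* promoter, so *velW* is not transcribed.
→ *velW* is OFF in A.
Condition B:
Xylulose is absent, so MibX is active.
Mevalonate is absent, so YilZ is inactive.
With repressor MibX bound, *holP* is not transcribed.
So HolP is not produced.
Cellobiose is absent, so GorL is inactive.
cAMP is absent, so QilV is active.
Activator QilV is present, so *velW* is transcribed.
→ *velW* is ON in B.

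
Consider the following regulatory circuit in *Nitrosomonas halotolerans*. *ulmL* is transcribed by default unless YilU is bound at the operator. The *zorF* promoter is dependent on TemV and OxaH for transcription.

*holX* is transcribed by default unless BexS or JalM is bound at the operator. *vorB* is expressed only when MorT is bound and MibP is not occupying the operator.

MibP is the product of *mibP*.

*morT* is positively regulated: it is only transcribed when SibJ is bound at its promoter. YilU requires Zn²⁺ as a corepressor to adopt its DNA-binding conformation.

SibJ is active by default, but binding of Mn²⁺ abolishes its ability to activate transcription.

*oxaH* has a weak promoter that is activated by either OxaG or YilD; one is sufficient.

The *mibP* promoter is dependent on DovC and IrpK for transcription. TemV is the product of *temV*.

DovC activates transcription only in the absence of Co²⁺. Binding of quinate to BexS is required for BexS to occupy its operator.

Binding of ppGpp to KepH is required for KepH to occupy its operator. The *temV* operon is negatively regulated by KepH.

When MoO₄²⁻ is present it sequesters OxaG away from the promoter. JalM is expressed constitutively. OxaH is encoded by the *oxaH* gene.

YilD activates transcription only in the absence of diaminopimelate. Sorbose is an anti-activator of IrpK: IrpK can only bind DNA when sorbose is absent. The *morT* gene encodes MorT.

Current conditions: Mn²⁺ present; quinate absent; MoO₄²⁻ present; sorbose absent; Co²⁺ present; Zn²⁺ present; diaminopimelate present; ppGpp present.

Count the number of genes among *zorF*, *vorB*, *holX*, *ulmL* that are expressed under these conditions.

ppGpp is present, so KepH is active.
With repressor KepH bound, *temV* is not transcribed.
So TemV is not produced.
MoO₄²⁻ is present, so OxaG is inactive.
Diaminopimelate is present, so YilD is inactive.
No activator is available at the *oxaH* promoter, so *oxaH* is not transcribed.
So OxaH is not produced.
Required activator TemV is absent, so *zorF* is not transcribed.
→ *zorF* is OFF.
Mn²⁺ is present, so SibJ is inactive.
Required activator SibJ is absent, so *morT* is not transcribed.
So MorT is not produced.
Co²⁺ is present, so DovC is inactive.
Sorbose is absent, so IrpK is active.
Required activator DovC is absent, so *mibP* is not transcribed.
So MibP is not produced.
Required activator MorT is absent, so *vorB* is not transcribed.
→ *vorB* is OFF.
Quinate is absent, so BexS is inactive.
JalM is produced constitutively and is active.
With repressor JalM bound, *holX* is not transcribed.
→ *holX* is OFF.
Zn²⁺ is present, so YilU is active.
With repressor YilU bound, *ulmL* is not transcribed.
→ *ulmL* is OFF.
0 of the 4 genes are transcribed.

0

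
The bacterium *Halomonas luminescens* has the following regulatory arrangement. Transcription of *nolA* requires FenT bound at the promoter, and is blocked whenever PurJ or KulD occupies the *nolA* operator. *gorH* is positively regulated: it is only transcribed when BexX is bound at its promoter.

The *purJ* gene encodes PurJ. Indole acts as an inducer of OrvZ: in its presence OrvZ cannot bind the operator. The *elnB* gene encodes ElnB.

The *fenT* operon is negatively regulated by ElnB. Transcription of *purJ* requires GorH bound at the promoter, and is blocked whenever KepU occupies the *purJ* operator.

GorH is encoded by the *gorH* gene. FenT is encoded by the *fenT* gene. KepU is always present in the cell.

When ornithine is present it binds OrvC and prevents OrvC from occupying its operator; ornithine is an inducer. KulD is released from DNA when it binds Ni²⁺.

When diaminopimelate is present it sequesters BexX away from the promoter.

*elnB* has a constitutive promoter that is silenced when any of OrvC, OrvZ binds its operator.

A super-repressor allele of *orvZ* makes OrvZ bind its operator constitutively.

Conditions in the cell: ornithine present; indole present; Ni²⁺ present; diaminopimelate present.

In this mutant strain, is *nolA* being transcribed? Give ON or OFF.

ON

KepU is produced constitutively and is active.
Diaminopimelate is present, so BexX is inactive.
Required activator BexX is absent, so *gorH* is not transcribed.
So GorH is not produced.
With repressor KepU bound, *purJ* is not transcribed.
So PurJ is not produced.
Ni²⁺ is present, so KulD is inactive.
Ornithine is present, so OrvC is inactive.
OrvZ is constitutively active in this strain.
With repressor OrvZ bound, *elnB* is not transcribed.
So ElnB is not produced.
With no repressor bound, *fenT* is transcribed.
So FenT is produced and active.
No repressor is bound and FenT is active, so *nolA* is transcribed.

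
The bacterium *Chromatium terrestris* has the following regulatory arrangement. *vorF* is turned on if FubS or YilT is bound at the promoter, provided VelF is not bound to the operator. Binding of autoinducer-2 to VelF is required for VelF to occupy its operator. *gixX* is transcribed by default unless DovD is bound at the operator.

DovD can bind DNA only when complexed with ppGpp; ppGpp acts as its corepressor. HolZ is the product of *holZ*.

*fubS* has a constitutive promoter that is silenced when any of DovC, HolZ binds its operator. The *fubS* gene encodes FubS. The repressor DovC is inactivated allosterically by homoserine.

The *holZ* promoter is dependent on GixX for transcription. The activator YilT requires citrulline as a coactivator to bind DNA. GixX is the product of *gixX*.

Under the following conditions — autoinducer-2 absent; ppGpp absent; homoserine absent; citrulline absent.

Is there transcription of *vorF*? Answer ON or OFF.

Autoinducer-2 is absent, so VelF is inactive.
Homoserine is absent, so DovC is active.
ppGpp is absent, so DovD is inactive.
With no repressor bound, *gixX* is transcribed.
So GixX is produced and active.
No repressor is bound and GixX is active, so *holZ* is transcribed.
So HolZ is produced and active.
With repressor DovC bound, *fubS* is not transcribed.
So FubS is not produced.
Citrulline is absent, so YilT is inactive.
No activator is available at the *vorF* promoter, so *vorF* is not transcribed.

OFF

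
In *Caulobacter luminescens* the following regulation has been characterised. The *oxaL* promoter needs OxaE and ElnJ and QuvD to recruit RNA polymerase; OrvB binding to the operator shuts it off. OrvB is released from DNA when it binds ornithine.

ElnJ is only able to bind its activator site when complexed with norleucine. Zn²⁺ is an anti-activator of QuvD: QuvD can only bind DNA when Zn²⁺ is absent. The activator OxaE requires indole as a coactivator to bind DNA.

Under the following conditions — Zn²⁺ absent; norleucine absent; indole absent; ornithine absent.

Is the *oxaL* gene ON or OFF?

Ornithine is absent, so OrvB is active.
Indole is absent, so OxaE is inactive.
Norleucine is absent, so ElnJ is inactive.
Zn²⁺ is absent, so QuvD is active.
With repressor OrvB bound, *oxaL* is not transcribed.

OFF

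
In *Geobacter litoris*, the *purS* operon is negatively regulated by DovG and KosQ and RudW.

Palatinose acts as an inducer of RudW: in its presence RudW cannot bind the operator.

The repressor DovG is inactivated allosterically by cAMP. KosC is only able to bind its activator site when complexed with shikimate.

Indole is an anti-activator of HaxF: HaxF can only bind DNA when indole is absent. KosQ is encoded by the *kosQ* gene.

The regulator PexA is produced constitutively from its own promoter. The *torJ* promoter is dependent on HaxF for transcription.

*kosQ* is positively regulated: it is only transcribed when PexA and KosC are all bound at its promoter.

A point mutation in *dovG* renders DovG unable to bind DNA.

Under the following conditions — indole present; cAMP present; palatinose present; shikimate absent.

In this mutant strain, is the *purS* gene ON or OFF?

DovG is non-functional in this strain, so it has no effect.
PexA is produced constitutively and is active.
Shikimate is absent, so KosC is inactive.
Required activator KosC is absent, so *kosQ* is not transcribed.
So KosQ is not produced.
Palatinose is present, so RudW is inactive.
With no repressor bound, *purS* is transcribed.

ON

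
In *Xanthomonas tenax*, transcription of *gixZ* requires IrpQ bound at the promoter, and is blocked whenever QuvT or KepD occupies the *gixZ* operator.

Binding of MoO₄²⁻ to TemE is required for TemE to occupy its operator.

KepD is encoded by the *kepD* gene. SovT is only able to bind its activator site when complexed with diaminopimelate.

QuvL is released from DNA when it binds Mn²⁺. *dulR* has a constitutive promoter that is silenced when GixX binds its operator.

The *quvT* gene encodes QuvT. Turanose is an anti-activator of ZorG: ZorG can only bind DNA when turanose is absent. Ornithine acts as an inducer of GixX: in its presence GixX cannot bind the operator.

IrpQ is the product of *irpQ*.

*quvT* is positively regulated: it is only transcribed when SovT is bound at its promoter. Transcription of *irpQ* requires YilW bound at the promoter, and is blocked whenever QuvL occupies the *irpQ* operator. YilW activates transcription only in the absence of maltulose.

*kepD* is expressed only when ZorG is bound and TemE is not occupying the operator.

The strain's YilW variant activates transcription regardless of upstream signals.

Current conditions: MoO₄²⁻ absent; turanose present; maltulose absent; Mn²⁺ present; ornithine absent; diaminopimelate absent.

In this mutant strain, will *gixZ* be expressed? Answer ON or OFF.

ON

Mn²⁺ is present, so QuvL is inactive.
YilW is constitutively active in this strain.
No repressor is bound and YilW is active, so *irpQ* is transcribed.
So IrpQ is produced and active.
Diaminopimelate is absent, so SovT is inactive.
Required activator SovT is absent, so *quvT* is not transcribed.
So QuvT is not produced.
MoO₄²⁻ is absent, so TemE is inactive.
Turanose is present, so ZorG is inactive.
Required activator ZorG is absent, so *kepD* is not transcribed.
So KepD is not produced.
No repressor is bound and IrpQ is active, so *gixZ* is transcribed.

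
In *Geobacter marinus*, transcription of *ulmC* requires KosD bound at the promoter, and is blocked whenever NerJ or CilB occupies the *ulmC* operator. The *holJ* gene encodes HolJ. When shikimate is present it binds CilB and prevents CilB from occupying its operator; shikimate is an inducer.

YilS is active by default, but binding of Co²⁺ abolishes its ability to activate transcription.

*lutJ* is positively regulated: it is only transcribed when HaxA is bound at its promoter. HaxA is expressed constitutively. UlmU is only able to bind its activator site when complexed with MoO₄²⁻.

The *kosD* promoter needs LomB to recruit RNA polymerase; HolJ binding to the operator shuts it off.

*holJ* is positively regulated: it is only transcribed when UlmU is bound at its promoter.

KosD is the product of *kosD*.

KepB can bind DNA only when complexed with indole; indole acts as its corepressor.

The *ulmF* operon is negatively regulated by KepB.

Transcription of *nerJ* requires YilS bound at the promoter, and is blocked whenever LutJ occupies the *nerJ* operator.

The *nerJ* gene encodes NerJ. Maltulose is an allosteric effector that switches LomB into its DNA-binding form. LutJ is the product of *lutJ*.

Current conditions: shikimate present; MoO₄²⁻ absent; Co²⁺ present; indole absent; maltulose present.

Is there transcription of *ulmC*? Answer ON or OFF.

ON

Co²⁺ is present, so YilS is inactive.
HaxA is produced constitutively and is active.
No repressor is bound and HaxA is active, so *lutJ* is transcribed.
So LutJ is produced and active.
With repressor LutJ bound, *nerJ* is not transcribed.
So NerJ is not produced.
Shikimate is present, so CilB is inactive.
Maltulose is present, so LomB is active.
MoO₄²⁻ is absent, so UlmU is inactive.
Required activator UlmU is absent, so *holJ* is not transcribed.
So HolJ is not produced.
No repressor is bound and LomB is active, so *kosD* is transcribed.
So KosD is produced and active.
No repressor is bound and KosD is active, so *ulmC* is transcribed.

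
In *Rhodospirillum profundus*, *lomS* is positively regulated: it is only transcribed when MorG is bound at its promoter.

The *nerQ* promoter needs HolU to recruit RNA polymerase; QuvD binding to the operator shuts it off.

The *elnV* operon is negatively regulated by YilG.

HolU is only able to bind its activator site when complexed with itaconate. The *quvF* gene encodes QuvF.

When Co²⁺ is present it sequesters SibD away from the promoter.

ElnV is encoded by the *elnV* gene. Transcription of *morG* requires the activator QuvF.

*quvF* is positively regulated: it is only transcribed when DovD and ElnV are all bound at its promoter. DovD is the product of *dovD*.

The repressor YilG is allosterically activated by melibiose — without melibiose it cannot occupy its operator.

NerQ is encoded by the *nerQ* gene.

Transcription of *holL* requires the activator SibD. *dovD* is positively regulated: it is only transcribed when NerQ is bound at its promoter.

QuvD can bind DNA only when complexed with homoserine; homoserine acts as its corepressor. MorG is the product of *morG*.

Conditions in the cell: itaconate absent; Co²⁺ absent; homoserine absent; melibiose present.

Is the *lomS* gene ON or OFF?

OFF

Itaconate is absent, so HolU is inactive.
Homoserine is absent, so QuvD is inactive.
Required activator HolU is absent, so *nerQ* is not transcribed.
So NerQ is not produced.
Required activator NerQ is absent, so *dovD* is not transcribed.
So DovD is not produced.
Melibiose is present, so YilG is active.
With repressor YilG bound, *elnV* is not transcribed.
So ElnV is not produced.
Required activator DovD is absent, so *quvF* is not transcribed.
So QuvF is not produced.
Required activator QuvF is absent, so *morG* is not transcribed.
So MorG is not produced.
Required activator MorG is absent, so *lomS* is not transcribed.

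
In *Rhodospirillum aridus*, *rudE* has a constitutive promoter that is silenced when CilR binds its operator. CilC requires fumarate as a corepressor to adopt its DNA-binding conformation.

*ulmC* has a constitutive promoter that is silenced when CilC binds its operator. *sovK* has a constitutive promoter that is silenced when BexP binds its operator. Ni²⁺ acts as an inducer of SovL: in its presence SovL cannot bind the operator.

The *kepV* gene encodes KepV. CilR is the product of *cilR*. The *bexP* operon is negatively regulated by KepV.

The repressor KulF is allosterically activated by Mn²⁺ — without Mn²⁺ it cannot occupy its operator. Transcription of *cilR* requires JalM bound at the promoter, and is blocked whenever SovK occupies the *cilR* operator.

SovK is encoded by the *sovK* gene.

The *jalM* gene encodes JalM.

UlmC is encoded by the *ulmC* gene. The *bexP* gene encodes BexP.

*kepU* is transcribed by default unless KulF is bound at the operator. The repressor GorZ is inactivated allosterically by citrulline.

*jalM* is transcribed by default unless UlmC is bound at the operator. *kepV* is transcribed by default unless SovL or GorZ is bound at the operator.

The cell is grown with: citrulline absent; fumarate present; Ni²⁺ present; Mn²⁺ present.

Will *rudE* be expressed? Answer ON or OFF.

Ni²⁺ is present, so SovL is inactive.
Citrulline is absent, so GorZ is active.
With repressor GorZ bound, *kepV* is not transcribed.
So KepV is not produced.
With no repressor bound, *bexP* is transcribed.
So BexP is produced and active.
With repressor BexP bound, *sovK* is not transcribed.
So SovK is not produced.
Fumarate is present, so CilC is active.
With repressor CilC bound, *ulmC* is not transcribed.
So UlmC is not produced.
With no repressor bound, *jalM* is transcribed.
So JalM is produced and active.
No repressor is bound and JalM is active, so *cilR* is transcribed.
So CilR is produced and active.
With repressor CilR bound, *rudE* is not transcribed.

OFF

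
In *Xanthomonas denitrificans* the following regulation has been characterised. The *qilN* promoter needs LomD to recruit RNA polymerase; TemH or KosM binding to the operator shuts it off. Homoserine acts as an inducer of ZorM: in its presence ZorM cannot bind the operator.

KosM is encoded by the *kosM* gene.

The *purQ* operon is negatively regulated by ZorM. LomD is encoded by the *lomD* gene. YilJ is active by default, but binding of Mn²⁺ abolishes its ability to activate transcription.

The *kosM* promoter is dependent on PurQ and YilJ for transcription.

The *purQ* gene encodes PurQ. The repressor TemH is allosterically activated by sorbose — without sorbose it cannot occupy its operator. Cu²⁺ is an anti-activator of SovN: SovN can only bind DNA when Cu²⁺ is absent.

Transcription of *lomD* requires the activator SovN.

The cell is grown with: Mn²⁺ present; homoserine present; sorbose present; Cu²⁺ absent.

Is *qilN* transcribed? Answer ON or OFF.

Sorbose is present, so TemH is active.
Cu²⁺ is absent, so SovN is active.
No repressor is bound and SovN is active, so *lomD* is transcribed.
So LomD is produced and active.
Homoserine is present, so ZorM is inactive.
With no repressor bound, *purQ* is transcribed.
So PurQ is produced and active.
Mn²⁺ is present, so YilJ is inactive.
Required activator YilJ is absent, so *kosM* is not transcribed.
So KosM is not produced.
With repressor TemH bound, *qilN* is not transcribed.

OFF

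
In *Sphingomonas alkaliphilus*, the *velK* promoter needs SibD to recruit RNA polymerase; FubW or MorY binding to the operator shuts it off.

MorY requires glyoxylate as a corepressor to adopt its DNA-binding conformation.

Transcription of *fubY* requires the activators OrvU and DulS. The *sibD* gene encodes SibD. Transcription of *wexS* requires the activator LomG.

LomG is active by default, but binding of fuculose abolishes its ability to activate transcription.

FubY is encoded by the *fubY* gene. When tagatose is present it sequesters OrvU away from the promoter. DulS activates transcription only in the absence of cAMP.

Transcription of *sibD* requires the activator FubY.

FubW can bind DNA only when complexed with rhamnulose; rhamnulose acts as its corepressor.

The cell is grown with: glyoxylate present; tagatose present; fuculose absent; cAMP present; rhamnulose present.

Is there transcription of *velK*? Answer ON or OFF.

OFF

Rhamnulose is present, so FubW is active.
Tagatose is present, so OrvU is inactive.
cAMP is present, so DulS is inactive.
Required activator OrvU is absent, so *fubY* is not transcribed.
So FubY is not produced.
Required activator FubY is absent, so *sibD* is not transcribed.
So SibD is not produced.
Glyoxylate is present, so MorY is active.
With repressor FubW bound, *velK* is not transcribed.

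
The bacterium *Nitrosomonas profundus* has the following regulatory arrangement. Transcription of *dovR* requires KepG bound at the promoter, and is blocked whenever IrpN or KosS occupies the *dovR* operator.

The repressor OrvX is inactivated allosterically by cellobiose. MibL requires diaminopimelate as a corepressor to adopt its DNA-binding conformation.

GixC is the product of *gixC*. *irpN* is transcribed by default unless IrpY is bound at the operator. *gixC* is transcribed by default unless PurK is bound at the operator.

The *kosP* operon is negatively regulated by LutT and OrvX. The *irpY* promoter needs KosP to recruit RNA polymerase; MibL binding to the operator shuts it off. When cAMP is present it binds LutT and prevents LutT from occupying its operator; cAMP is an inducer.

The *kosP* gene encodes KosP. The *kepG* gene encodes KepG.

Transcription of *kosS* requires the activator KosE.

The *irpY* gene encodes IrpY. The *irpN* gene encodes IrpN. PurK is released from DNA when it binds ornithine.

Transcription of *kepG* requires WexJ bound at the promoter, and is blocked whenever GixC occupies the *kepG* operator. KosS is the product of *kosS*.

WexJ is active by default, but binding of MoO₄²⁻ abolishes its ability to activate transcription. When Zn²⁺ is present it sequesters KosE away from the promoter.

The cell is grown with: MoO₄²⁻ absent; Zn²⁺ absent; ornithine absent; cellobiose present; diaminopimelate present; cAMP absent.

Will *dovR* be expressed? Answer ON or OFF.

Ornithine is absent, so PurK is active.
With repressor PurK bound, *gixC* is not transcribed.
So GixC is not produced.
MoO₄²⁻ is absent, so WexJ is active.
No repressor is bound and WexJ is active, so *kepG* is transcribed.
So KepG is produced and active.
Diaminopimelate is present, so MibL is active.
cAMP is absent, so LutT is active.
Cellobiose is present, so OrvX is inactive.
With repressor LutT bound, *kosP* is not transcribed.
So KosP is not produced.
With repressor MibL bound, *irpY* is not transcribed.
So IrpY is not produced.
With no repressor bound, *irpN* is transcribed.
So IrpN is produced and active.
Zn²⁺ is absent, so KosE is active.
No repressor is bound and KosE is active, so *kosS* is transcribed.
So KosS is produced and active.
With repressor IrpN bound, *dovR* is not transcribed.

OFF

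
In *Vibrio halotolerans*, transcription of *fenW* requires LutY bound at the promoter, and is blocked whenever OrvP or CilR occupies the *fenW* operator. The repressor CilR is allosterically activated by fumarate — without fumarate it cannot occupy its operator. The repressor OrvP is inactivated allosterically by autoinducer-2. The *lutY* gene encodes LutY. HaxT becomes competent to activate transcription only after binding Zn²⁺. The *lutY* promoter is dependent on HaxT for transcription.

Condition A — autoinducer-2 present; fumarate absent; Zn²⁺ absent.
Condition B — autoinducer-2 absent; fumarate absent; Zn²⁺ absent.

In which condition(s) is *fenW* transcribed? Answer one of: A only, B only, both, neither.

neither

Condition A:
Autoinducer-2 is present, so OrvP is inactive.
Fumarate is absent, so CilR is inactive.
Zn²⁺ is absent, so HaxT is inactive.
Required activator HaxT is absent, so *lutY* is not transcribed.
So LutY is not produced.
Required activator LutY is absent, so *fenW* is not transcribed.
→ *fenW* is OFF in A.
Condition B:
Autoinducer-2 is absent, so OrvP is active.
Fumarate is absent, so CilR is inactive.
Zn²⁺ is absent, so HaxT is inactive.
Required activator HaxT is absent, so *lutY* is not transcribed.
So LutY is not produced.
With repressor OrvP bound, *fenW* is not transcribed.
→ *fenW* is OFF in B.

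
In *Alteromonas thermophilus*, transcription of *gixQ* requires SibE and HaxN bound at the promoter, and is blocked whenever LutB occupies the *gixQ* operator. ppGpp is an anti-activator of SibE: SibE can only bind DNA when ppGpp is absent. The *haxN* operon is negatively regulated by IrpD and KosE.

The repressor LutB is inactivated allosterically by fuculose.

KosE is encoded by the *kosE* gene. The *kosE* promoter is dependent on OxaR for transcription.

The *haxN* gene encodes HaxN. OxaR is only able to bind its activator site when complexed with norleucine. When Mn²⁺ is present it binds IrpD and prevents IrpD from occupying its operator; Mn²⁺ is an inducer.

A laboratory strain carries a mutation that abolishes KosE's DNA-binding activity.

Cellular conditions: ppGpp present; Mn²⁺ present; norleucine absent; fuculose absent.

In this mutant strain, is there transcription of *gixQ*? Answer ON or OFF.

OFF

ppGpp is present, so SibE is inactive.
Mn²⁺ is present, so IrpD is inactive.
KosE is non-functional in this strain, so it has no effect.
With no repressor bound, *haxN* is transcribed.
So HaxN is produced and active.
Fuculose is absent, so LutB is active.
With repressor LutB bound, *gixQ* is not transcribed.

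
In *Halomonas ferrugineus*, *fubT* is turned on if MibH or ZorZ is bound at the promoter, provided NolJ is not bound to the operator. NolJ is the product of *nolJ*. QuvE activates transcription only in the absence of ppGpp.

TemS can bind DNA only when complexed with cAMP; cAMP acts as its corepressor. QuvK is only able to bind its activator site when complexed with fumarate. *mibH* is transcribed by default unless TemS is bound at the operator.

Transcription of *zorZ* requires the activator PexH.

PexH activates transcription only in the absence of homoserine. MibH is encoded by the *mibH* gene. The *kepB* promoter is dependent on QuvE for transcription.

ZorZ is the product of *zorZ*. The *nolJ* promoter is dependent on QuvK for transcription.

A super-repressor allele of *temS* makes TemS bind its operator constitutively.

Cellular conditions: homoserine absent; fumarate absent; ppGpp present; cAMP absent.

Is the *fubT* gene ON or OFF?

Fumarate is absent, so QuvK is inactive.
Required activator QuvK is absent, so *nolJ* is not transcribed.
So NolJ is not produced.
TemS is constitutively active in this strain.
With repressor TemS bound, *mibH* is not transcribed.
So MibH is not produced.
Homoserine is absent, so PexH is active.
No repressor is bound and PexH is active, so *zorZ* is transcribed.
So ZorZ is produced and active.
Activator ZorZ is present, so *fubT* is transcribed.

ON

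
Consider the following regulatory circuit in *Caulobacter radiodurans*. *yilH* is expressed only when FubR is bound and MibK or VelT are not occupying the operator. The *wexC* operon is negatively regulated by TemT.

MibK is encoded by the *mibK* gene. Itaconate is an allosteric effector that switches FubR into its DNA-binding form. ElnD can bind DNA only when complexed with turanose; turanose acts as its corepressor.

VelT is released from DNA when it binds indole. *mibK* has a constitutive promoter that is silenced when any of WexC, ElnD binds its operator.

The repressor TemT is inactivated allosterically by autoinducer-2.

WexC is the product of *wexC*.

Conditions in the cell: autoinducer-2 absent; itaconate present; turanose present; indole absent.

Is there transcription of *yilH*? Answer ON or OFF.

OFF

Autoinducer-2 is absent, so TemT is active.
With repressor TemT bound, *wexC* is not transcribed.
So WexC is not produced.
Turanose is present, so ElnD is active.
With repressor ElnD bound, *mibK* is not transcribed.
So MibK is not produced.
Indole is absent, so VelT is active.
Itaconate is present, so FubR is active.
With repressor VelT bound, *yilH* is not transcribed.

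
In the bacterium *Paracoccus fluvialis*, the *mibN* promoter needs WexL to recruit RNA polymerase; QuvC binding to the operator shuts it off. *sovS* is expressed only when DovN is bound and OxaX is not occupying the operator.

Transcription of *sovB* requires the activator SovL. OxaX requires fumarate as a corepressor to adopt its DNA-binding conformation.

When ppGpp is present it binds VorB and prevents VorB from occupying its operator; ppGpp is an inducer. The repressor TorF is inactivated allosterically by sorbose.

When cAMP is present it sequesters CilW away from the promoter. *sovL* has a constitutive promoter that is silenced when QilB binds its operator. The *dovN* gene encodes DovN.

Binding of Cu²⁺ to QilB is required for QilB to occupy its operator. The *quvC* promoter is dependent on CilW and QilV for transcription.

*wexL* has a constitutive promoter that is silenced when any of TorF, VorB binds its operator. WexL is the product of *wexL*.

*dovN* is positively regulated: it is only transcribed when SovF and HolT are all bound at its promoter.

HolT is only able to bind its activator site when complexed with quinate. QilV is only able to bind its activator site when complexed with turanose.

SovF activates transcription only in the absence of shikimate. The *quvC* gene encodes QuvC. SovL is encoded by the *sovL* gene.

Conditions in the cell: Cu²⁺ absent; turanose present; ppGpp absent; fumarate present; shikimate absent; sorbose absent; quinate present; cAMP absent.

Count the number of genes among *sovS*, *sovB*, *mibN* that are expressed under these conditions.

Fumarate is present, so OxaX is active.
Shikimate is absent, so SovF is active.
Quinate is present, so HolT is active.
No repressor is bound and SovF and HolT are active, so *dovN* is transcribed.
So DovN is produced and active.
With repressor OxaX bound, *sovS* is not transcribed.
→ *sovS* is OFF.
Cu²⁺ is absent, so QilB is inactive.
With no repressor bound, *sovL* is transcribed.
So SovL is produced and active.
No repressor is bound and SovL is active, so *sovB* is transcribed.
→ *sovB* is ON.
cAMP is absent, so CilW is active.
Turanose is present, so QilV is active.
No repressor is bound and CilW and QilV are active, so *quvC* is transcribed.
So QuvC is produced and active.
Sorbose is absent, so TorF is active.
ppGpp is absent, so VorB is active.
With repressor TorF bound, *wexL* is not transcribed.
So WexL is not produced.
With repressor QuvC bound, *mibN* is not transcribed.
→ *mibN* is OFF.
1 of the 3 genes is transcribed.

1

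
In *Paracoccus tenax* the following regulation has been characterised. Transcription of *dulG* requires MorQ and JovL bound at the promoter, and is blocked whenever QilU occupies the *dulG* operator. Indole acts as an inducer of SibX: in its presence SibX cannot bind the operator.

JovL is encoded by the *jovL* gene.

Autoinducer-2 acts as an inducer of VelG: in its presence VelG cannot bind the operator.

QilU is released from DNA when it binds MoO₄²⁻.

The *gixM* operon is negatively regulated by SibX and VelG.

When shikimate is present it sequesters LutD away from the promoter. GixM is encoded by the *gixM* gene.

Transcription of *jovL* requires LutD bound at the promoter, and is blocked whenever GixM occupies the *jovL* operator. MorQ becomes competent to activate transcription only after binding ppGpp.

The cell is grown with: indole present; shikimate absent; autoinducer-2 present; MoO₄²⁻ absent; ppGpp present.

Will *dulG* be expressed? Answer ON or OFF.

ppGpp is present, so MorQ is active.
Shikimate is absent, so LutD is active.
Indole is present, so SibX is inactive.
Autoinducer-2 is present, so VelG is inactive.
With no repressor bound, *gixM* is transcribed.
So GixM is produced and active.
With repressor GixM bound, *jovL* is not transcribed.
So JovL is not produced.
MoO₄²⁻ is absent, so QilU is active.
With repressor QilU bound, *dulG* is not transcribed.

OFF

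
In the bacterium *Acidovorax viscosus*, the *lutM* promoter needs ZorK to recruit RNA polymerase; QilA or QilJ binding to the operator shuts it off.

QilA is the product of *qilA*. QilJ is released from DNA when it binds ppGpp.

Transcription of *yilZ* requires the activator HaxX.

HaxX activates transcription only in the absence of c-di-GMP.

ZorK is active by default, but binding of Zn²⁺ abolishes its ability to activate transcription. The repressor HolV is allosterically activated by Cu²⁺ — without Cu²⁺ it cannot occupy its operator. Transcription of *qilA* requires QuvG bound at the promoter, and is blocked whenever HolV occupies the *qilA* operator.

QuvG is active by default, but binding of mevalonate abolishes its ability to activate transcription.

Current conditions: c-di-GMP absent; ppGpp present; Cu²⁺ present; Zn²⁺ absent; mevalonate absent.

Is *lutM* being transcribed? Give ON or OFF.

ON

Mevalonate is absent, so QuvG is active.
Cu²⁺ is present, so HolV is active.
With repressor HolV bound, *qilA* is not transcribed.
So QilA is not produced.
Zn²⁺ is absent, so ZorK is active.
ppGpp is present, so QilJ is inactive.
No repressor is bound and ZorK is active, so *lutM* is transcribed.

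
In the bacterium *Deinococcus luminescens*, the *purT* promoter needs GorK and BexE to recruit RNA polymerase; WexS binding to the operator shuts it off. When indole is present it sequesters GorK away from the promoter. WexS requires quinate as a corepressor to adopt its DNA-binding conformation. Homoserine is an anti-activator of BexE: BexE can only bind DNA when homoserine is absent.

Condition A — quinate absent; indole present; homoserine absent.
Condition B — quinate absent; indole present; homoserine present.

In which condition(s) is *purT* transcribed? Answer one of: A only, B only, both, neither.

neither

Condition A:
Quinate is absent, so WexS is inactive.
Indole is present, so GorK is inactive.
Homoserine is absent, so BexE is active.
Required activator GorK is absent, so *purT* is not transcribed.
→ *purT* is OFF in A.
Condition B:
Quinate is absent, so WexS is inactive.
Indole is present, so GorK is inactive.
Homoserine is present, so BexE is inactive.
Required activator GorK is absent, so *purT* is not transcribed.
→ *purT* is OFF in B.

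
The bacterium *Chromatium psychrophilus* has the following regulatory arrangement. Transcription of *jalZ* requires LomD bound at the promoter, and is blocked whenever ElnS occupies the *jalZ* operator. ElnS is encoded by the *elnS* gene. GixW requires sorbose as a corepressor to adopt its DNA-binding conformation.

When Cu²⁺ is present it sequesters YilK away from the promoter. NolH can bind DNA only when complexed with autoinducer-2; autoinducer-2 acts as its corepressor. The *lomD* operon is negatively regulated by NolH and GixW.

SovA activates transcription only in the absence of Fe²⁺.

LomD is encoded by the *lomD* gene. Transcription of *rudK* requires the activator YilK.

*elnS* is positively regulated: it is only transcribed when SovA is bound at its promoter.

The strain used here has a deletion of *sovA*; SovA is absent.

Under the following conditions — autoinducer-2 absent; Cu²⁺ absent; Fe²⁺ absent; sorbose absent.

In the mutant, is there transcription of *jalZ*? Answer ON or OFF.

SovA is non-functional in this strain, so it has no effect.
Required activator SovA is absent, so *elnS* is not transcribed.
So ElnS is not produced.
Autoinducer-2 is absent, so NolH is inactive.
Sorbose is absent, so GixW is inactive.
With no repressor bound, *lomD* is transcribed.
So LomD is produced and active.
No repressor is bound and LomD is active, so *jalZ* is transcribed.

ON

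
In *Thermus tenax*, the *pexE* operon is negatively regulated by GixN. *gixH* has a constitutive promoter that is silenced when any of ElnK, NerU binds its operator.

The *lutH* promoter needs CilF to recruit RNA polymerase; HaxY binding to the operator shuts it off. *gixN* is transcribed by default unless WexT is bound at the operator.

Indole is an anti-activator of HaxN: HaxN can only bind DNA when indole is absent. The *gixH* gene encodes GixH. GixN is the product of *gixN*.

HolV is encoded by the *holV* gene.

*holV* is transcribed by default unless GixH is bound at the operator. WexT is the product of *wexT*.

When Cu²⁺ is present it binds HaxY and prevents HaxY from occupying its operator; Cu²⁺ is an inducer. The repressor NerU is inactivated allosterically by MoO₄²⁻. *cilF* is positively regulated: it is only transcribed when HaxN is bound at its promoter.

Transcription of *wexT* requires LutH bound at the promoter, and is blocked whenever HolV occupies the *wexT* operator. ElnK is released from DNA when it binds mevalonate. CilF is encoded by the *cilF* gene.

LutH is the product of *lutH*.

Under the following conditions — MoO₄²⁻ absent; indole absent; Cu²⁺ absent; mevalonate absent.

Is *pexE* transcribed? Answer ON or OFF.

Mevalonate is absent, so ElnK is active.
MoO₄²⁻ is absent, so NerU is active.
With repressor ElnK bound, *gixH* is not transcribed.
So GixH is not produced.
With no repressor bound, *holV* is transcribed.
So HolV is produced and active.
Cu²⁺ is absent, so HaxY is active.
Indole is absent, so HaxN is active.
No repressor is bound and HaxN is active, so *cilF* is transcribed.
So CilF is produced and active.
With repressor HaxY bound, *lutH* is not transcribed.
So LutH is not produced.
With repressor HolV bound, *wexT* is not transcribed.
So WexT is not produced.
With no repressor bound, *gixN* is transcribed.
So GixN is produced and active.
With repressor GixN bound, *pexE* is not transcribed.

OFF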